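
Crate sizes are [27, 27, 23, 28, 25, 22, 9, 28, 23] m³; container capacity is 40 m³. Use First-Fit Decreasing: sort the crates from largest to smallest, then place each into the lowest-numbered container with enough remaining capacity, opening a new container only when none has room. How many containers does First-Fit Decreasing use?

8 containers

Sorted descending: 28, 28, 27, 27, 25, 23, 23, 22, 9.
28 m³ → container 1 (remaining 12 m³)
28 m³ → container 2 (remaining 12 m³)
27 m³ → container 3 (remaining 13 m³)
27 m³ → container 4 (remaining 13 m³)
25 m³ → container 5 (remaining 15 m³)
23 m³ → container 6 (remaining 17 m³)
23 m³ → container 7 (remaining 17 m³)
22 m³ → container 8 (remaining 18 m³)
9 m³ → container 1 (remaining 3 m³)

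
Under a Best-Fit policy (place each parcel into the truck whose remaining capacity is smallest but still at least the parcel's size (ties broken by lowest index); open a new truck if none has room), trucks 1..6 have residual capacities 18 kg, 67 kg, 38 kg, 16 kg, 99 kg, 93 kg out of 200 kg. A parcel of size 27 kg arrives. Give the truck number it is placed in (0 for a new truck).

Trucks with room: truck 2 (67 kg), truck 3 (38 kg), truck 5 (99 kg), truck 6 (93 kg).
Tightest fit is truck 3 with 38 kg free.

3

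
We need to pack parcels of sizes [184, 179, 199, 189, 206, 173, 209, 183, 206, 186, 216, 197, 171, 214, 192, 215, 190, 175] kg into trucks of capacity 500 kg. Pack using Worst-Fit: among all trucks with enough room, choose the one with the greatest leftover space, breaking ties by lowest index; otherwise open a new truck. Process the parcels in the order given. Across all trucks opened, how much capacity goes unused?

1016

184 kg → truck 1 (remaining 316 kg)
179 kg → truck 1 (remaining 137 kg)
199 kg → truck 2 (remaining 301 kg)
189 kg → truck 2 (remaining 112 kg)
206 kg → truck 3 (remaining 294 kg)
173 kg → truck 3 (remaining 121 kg)
209 kg → truck 4 (remaining 291 kg)
183 kg → truck 4 (remaining 108 kg)
206 kg → truck 5 (remaining 294 kg)
186 kg → truck 5 (remaining 108 kg)
216 kg → truck 6 (remaining 284 kg)
197 kg → truck 6 (remaining 87 kg)
171 kg → truck 7 (remaining 329 kg)
214 kg → truck 7 (remaining 115 kg)
192 kg → truck 8 (remaining 308 kg)
215 kg → truck 8 (remaining 93 kg)
190 kg → truck 9 (remaining 310 kg)
175 kg → truck 9 (remaining 135 kg)
9 trucks × 500 kg = 4500 kg; used 3484 kg; unused 1016 kg.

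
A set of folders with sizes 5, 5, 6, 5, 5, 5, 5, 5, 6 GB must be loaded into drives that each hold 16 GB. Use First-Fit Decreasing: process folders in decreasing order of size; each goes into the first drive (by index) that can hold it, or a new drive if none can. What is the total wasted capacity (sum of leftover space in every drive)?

17

Sorted descending: 6, 6, 5, 5, 5, 5, 5, 5, 5.
drive 1: place 6 GB, 10 GB left
drive 1: place 6 GB, 4 GB left
drive 2: place 5 GB, 11 GB left
drive 2: place 5 GB, 6 GB left
drive 2: place 5 GB, 1 GB left
drive 3: place 5 GB, 11 GB left
drive 3: place 5 GB, 6 GB left
drive 3: place 5 GB, 1 GB left
drive 4: place 5 GB, 11 GB left
4 drives × 16 GB = 64 GB; used 47 GB; unused 17 GB.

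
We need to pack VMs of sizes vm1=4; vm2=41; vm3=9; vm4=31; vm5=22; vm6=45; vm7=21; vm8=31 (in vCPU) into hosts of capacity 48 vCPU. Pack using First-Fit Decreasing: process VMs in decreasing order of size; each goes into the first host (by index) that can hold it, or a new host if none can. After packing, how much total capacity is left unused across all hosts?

Sorted descending: 45, 41, 31, 31, 22, 21, 9, 4.
host 1: place 45 vCPU, 3 vCPU left
host 2: place 41 vCPU, 7 vCPU left
host 3: place 31 vCPU, 17 vCPU left
host 4: place 31 vCPU, 17 vCPU left
host 5: place 22 vCPU, 26 vCPU left
host 5: place 21 vCPU, 5 vCPU left
host 3: place 9 vCPU, 8 vCPU left
host 2: place 4 vCPU, 3 vCPU left
5 hosts × 48 vCPU = 240 vCPU; used 204 vCPU; unused 36 vCPU.

36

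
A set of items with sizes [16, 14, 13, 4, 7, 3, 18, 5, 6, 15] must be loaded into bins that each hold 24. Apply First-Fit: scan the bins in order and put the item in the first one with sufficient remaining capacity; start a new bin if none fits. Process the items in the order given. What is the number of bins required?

Put 16 in bin 1; 8 remain.
Put 14 in bin 2; 10 remain.
Put 13 in bin 3; 11 remain.
Put 4 in bin 1; 4 remain.
Put 7 in bin 2; 3 remain.
Put 3 in bin 1; 1 remain.
Put 18 in bin 4; 6 remain.
Put 5 in bin 3; 6 remain.
Put 6 in bin 3; 0 remain.
Put 15 in bin 5; 9 remain.

5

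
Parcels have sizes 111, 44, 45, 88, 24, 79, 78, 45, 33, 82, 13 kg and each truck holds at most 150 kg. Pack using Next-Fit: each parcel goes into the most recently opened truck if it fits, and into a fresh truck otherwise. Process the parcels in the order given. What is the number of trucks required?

Put 111 kg in truck 1; 39 kg remain.
Put 44 kg in truck 2; 106 kg remain.
Put 45 kg in truck 2; 61 kg remain.
Put 88 kg in truck 3; 62 kg remain.
Put 24 kg in truck 3; 38 kg remain.
Put 79 kg in truck 4; 71 kg remain.
Put 78 kg in truck 5; 72 kg remain.
Put 45 kg in truck 5; 27 kg remain.
Put 33 kg in truck 6; 117 kg remain.
Put 82 kg in truck 6; 35 kg remain.
Put 13 kg in truck 6; 22 kg remain.

6 trucks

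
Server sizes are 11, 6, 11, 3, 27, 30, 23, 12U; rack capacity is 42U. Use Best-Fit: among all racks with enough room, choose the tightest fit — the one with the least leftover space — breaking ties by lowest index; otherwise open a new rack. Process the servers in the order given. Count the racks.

Put 11U in rack 1; 31U remain.
Put 6U in rack 1; 25U remain.
Put 11U in rack 1; 14U remain.
Put 3U in rack 1; 11U remain.
Put 27U in rack 2; 15U remain.
Put 30U in rack 3; 12U remain.
Put 23U in rack 4; 19U remain.
Put 12U in rack 3; 0U remain.
Final racks: [11,6,11,3] [27] [30,12] [23].

4 racks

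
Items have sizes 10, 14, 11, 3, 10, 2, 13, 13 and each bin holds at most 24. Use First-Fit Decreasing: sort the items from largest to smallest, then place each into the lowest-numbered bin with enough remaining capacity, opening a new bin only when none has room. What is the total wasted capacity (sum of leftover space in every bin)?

Sorted descending: 14, 13, 13, 11, 10, 10, 3, 2.
14 → bin 1 (remaining 10)
13 → bin 2 (remaining 11)
13 → bin 3 (remaining 11)
11 → bin 2 (remaining 0)
10 → bin 1 (remaining 0)
10 → bin 3 (remaining 1)
3 → bin 4 (remaining 21)
2 → bin 4 (remaining 19)
4 bins × 24 = 96; used 76; unused 20.

20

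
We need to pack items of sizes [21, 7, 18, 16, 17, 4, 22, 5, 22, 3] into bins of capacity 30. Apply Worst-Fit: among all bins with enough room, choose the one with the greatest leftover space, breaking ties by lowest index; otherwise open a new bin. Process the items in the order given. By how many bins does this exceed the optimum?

Worst-Fit: [21,7] [18,3] [16,4] [17,5] [22] [22] → 6 bins.
6 items exceed 15 (half the capacity), and no two of those can share a bin, so at least 6 bins are needed.
So 6 is already optimal.

0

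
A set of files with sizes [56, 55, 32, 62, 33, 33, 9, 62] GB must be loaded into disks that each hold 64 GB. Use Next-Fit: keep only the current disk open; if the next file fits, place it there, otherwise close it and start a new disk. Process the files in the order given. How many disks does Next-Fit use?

disk 1: place 56 GB, 8 GB left
disk 2: place 55 GB, 9 GB left
disk 3: place 32 GB, 32 GB left
disk 4: place 62 GB, 2 GB left
disk 5: place 33 GB, 31 GB left
disk 6: place 33 GB, 31 GB left
disk 6: place 9 GB, 22 GB left
disk 7: place 62 GB, 2 GB left

7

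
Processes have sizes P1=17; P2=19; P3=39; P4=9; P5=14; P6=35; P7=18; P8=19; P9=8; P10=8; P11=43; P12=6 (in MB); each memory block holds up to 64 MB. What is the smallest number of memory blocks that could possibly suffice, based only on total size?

Total size = 17 + 19 + 39 + 9 + 14 + 35 + 18 + 19 + 8 + 8 + 43 + 6 = 235 MB.
⌈235 / 64⌉ = 4.

4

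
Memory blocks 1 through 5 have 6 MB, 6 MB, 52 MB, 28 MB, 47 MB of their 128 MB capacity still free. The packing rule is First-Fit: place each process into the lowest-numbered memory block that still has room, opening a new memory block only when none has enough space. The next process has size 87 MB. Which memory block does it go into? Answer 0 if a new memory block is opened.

No memory block has ≥ 87 MB free, so a new memory block is opened.

0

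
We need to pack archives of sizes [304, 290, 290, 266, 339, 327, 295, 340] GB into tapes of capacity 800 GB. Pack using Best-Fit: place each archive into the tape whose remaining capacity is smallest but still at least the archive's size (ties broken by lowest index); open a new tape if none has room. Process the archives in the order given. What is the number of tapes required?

4 tapes

tape 1: place 304 GB, 496 GB left
tape 1: place 290 GB, 206 GB left
tape 2: place 290 GB, 510 GB left
tape 2: place 266 GB, 244 GB left
tape 3: place 339 GB, 461 GB left
tape 3: place 327 GB, 134 GB left
tape 4: place 295 GB, 505 GB left
tape 4: place 340 GB, 165 GB left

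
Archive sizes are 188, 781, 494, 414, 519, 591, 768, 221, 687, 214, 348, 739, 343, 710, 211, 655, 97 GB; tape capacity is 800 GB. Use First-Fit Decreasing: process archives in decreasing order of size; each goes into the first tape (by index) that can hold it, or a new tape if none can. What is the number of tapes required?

11 tapes

Sorted descending: 781, 768, 739, 710, 687, 655, 591, 519, 494, 414, 348, 343, 221, 214, 211, 188, 97.
tape 1: place 781 GB, 19 GB left
tape 2: place 768 GB, 32 GB left
tape 3: place 739 GB, 61 GB left
tape 4: place 710 GB, 90 GB left
tape 5: place 687 GB, 113 GB left
tape 6: place 655 GB, 145 GB left
tape 7: place 591 GB, 209 GB left
tape 8: place 519 GB, 281 GB left
tape 9: place 494 GB, 306 GB left
tape 10: place 414 GB, 386 GB left
tape 10: place 348 GB, 38 GB left
tape 11: place 343 GB, 457 GB left
tape 8: place 221 GB, 60 GB left
tape 9: place 214 GB, 92 GB left
tape 11: place 211 GB, 246 GB left
tape 7: place 188 GB, 21 GB left
tape 5: place 97 GB, 16 GB left
Final tapes: [781] [768] [739] [710] [687,97] [655] [591,188] [519,221] [494,214] [414,348] [343,211].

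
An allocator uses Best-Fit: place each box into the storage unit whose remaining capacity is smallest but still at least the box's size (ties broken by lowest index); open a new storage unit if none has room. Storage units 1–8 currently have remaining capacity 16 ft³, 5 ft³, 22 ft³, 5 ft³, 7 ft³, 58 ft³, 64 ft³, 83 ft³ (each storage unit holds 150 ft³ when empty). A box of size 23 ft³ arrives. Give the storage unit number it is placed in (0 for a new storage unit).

Storage units with room: storage unit 6 (58 ft³), storage unit 7 (64 ft³), storage unit 8 (83 ft³).
Tightest fit is storage unit 6 with 58 ft³ free.

6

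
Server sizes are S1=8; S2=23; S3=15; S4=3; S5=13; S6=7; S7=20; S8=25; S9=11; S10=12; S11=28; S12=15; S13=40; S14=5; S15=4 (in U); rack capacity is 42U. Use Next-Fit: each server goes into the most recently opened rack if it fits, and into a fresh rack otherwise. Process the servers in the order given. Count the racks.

S1 (8U) → rack 1 (remaining 34U)
S2 (23U) → rack 1 (remaining 11U)
S3 (15U) → rack 2 (remaining 27U)
S4 (3U) → rack 2 (remaining 24U)
S5 (13U) → rack 2 (remaining 11U)
S6 (7U) → rack 2 (remaining 4U)
S7 (20U) → rack 3 (remaining 22U)
S8 (25U) → rack 4 (remaining 17U)
S9 (11U) → rack 4 (remaining 6U)
S10 (12U) → rack 5 (remaining 30U)
S11 (28U) → rack 5 (remaining 2U)
S12 (15U) → rack 6 (remaining 27U)
S13 (40U) → rack 7 (remaining 2U)
S14 (5U) → rack 8 (remaining 37U)
S15 (4U) → rack 8 (remaining 33U)
Final racks: [8,23] [15,3,13,7] [20] [25,11] [12,28] [15] [40] [5,4].

8 racks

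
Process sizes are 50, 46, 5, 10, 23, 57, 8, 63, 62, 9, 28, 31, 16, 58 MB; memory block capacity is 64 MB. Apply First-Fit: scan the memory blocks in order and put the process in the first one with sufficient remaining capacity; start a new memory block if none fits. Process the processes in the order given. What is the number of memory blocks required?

8

50 MB → memory block 1 (remaining 14 MB)
46 MB → memory block 2 (remaining 18 MB)
5 MB → memory block 1 (remaining 9 MB)
10 MB → memory block 2 (remaining 8 MB)
23 MB → memory block 3 (remaining 41 MB)
57 MB → memory block 4 (remaining 7 MB)
8 MB → memory block 1 (remaining 1 MB)
63 MB → memory block 5 (remaining 1 MB)
62 MB → memory block 6 (remaining 2 MB)
9 MB → memory block 3 (remaining 32 MB)
28 MB → memory block 3 (remaining 4 MB)
31 MB → memory block 7 (remaining 33 MB)
16 MB → memory block 7 (remaining 17 MB)
58 MB → memory block 8 (remaining 6 MB)
Final memory blocks: [50,5,8] [46,10] [23,9,28] [57] [63] [62] [31,16] [58].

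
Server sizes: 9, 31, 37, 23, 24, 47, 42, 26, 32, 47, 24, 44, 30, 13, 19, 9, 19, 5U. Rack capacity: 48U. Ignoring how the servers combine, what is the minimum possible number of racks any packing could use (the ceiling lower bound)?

Total size = 9 + 31 + 37 + 23 + 24 + 47 + 42 + 26 + 32 + 47 + 24 + 44 + 30 + 13 + 19 + 9 + 19 + 5 = 481U.
⌈481 / 48⌉ = 11.

11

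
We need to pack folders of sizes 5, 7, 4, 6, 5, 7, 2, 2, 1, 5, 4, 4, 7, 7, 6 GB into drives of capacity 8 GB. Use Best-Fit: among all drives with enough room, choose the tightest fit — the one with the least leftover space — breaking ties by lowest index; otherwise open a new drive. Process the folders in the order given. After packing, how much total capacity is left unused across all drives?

16

drive 1: place 5 GB, 3 GB left
drive 2: place 7 GB, 1 GB left
drive 3: place 4 GB, 4 GB left
drive 4: place 6 GB, 2 GB left
drive 5: place 5 GB, 3 GB left
drive 6: place 7 GB, 1 GB left
drive 4: place 2 GB, 0 GB left
drive 1: place 2 GB, 1 GB left
drive 1: place 1 GB, 0 GB left
drive 7: place 5 GB, 3 GB left
drive 3: place 4 GB, 0 GB left
drive 8: place 4 GB, 4 GB left
drive 9: place 7 GB, 1 GB left
drive 10: place 7 GB, 1 GB left
drive 11: place 6 GB, 2 GB left
11 drives × 8 GB = 88 GB; used 72 GB; unused 16 GB.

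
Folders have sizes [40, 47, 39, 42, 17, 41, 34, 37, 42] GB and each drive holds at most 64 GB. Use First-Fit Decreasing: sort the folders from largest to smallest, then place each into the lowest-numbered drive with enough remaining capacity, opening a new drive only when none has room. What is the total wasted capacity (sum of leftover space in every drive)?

173

Sorted descending: 47, 42, 42, 41, 40, 39, 37, 34, 17.
Put 47 GB in drive 1; 17 GB remain.
Put 42 GB in drive 2; 22 GB remain.
Put 42 GB in drive 3; 22 GB remain.
Put 41 GB in drive 4; 23 GB remain.
Put 40 GB in drive 5; 24 GB remain.
Put 39 GB in drive 6; 25 GB remain.
Put 37 GB in drive 7; 27 GB remain.
Put 34 GB in drive 8; 30 GB remain.
Put 17 GB in drive 1; 0 GB remain.
8 drives × 64 GB = 512 GB; used 339 GB; unused 173 GB.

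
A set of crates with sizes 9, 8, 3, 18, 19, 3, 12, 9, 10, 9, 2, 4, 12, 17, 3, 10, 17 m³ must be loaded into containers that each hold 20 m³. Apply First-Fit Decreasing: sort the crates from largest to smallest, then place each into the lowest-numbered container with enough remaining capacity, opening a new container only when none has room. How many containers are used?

Sorted descending: 19, 18, 17, 17, 12, 12, 10, 10, 9, 9, 9, 8, 4, 3, 3, 3, 2.
container 1: place 19 m³, 1 m³ left
container 2: place 18 m³, 2 m³ left
container 3: place 17 m³, 3 m³ left
container 4: place 17 m³, 3 m³ left
container 5: place 12 m³, 8 m³ left
container 6: place 12 m³, 8 m³ left
container 7: place 10 m³, 10 m³ left
container 7: place 10 m³, 0 m³ left
container 8: place 9 m³, 11 m³ left
container 8: place 9 m³, 2 m³ left
container 9: place 9 m³, 11 m³ left
container 5: place 8 m³, 0 m³ left
container 6: place 4 m³, 4 m³ left
container 3: place 3 m³, 0 m³ left
container 4: place 3 m³, 0 m³ left
container 6: place 3 m³, 1 m³ left
container 2: place 2 m³, 0 m³ left

9 containers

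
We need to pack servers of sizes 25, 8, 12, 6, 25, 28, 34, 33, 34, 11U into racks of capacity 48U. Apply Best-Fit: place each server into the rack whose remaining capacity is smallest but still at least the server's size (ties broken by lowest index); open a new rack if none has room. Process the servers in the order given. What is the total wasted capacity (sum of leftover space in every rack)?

rack 1: place 25U, 23U left
rack 1: place 8U, 15U left
rack 1: place 12U, 3U left
rack 2: place 6U, 42U left
rack 2: place 25U, 17U left
rack 3: place 28U, 20U left
rack 4: place 34U, 14U left
rack 5: place 33U, 15U left
rack 6: place 34U, 14U left
rack 4: place 11U, 3U left
6 racks × 48U = 288U; used 216U; unused 72U.

72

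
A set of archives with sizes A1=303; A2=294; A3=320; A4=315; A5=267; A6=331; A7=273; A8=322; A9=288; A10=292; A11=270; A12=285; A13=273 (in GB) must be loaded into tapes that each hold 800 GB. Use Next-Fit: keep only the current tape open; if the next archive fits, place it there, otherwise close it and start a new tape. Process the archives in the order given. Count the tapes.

tape 1: place A1 (303 GB), 497 GB left
tape 1: place A2 (294 GB), 203 GB left
tape 2: place A3 (320 GB), 480 GB left
tape 2: place A4 (315 GB), 165 GB left
tape 3: place A5 (267 GB), 533 GB left
tape 3: place A6 (331 GB), 202 GB left
tape 4: place A7 (273 GB), 527 GB left
tape 4: place A8 (322 GB), 205 GB left
tape 5: place A9 (288 GB), 512 GB left
tape 5: place A10 (292 GB), 220 GB left
tape 6: place A11 (270 GB), 530 GB left
tape 6: place A12 (285 GB), 245 GB left
tape 7: place A13 (273 GB), 527 GB left
Final tapes: [303,294] [320,315] [267,331] [273,322] [288,292] [270,285] [273].

7 tapes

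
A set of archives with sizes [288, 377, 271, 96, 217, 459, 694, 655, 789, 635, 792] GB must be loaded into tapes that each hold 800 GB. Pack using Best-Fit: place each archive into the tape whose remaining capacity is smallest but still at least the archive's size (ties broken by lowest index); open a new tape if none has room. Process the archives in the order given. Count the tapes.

288 GB → tape 1 (remaining 512 GB)
377 GB → tape 1 (remaining 135 GB)
271 GB → tape 2 (remaining 529 GB)
96 GB → tape 1 (remaining 39 GB)
217 GB → tape 2 (remaining 312 GB)
459 GB → tape 3 (remaining 341 GB)
694 GB → tape 4 (remaining 106 GB)
655 GB → tape 5 (remaining 145 GB)
789 GB → tape 6 (remaining 11 GB)
635 GB → tape 7 (remaining 165 GB)
792 GB → tape 8 (remaining 8 GB)

8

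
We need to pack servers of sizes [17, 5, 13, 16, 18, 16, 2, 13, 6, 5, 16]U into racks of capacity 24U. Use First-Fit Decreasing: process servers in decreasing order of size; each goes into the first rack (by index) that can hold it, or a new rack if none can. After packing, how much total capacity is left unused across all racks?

41

Sorted descending: 18, 17, 16, 16, 16, 13, 13, 6, 5, 5, 2.
rack 1: place 18U, 6U left
rack 2: place 17U, 7U left
rack 3: place 16U, 8U left
rack 4: place 16U, 8U left
rack 5: place 16U, 8U left
rack 6: place 13U, 11U left
rack 7: place 13U, 11U left
rack 1: place 6U, 0U left
rack 2: place 5U, 2U left
rack 3: place 5U, 3U left
rack 2: place 2U, 0U left
7 racks × 24U = 168U; used 127U; unused 41U.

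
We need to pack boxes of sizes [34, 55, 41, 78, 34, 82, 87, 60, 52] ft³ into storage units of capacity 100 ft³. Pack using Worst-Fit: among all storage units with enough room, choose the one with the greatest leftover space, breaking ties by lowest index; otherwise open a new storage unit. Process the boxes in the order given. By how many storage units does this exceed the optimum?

1

Worst-Fit: [34,55] [41,34] [78] [82] [87] [60] [52] → 7 storage units.
Total size 523 ft³; any packing needs at least ⌈523/100⌉ = 6 storage units.
An optimal packing achieves that bound: [87] [82] [78] [60,34] [55,41] [52,34] → 6 storage units.
Excess: 7 − 6 = 1.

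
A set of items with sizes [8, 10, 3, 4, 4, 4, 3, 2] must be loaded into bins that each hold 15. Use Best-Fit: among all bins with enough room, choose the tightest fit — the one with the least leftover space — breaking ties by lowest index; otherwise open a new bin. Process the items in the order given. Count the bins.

bin 1: place 8, 7 left
bin 2: place 10, 5 left
bin 2: place 3, 2 left
bin 1: place 4, 3 left
bin 3: place 4, 11 left
bin 3: place 4, 7 left
bin 1: place 3, 0 left
bin 2: place 2, 0 left

3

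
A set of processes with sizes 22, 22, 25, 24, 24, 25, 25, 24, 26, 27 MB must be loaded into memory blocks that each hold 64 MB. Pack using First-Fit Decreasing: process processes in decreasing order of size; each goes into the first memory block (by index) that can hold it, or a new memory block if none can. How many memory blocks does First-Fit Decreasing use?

Sorted descending: 27, 26, 25, 25, 25, 24, 24, 24, 22, 22.
Put 27 MB in memory block 1; 37 MB remain.
Put 26 MB in memory block 1; 11 MB remain.
Put 25 MB in memory block 2; 39 MB remain.
Put 25 MB in memory block 2; 14 MB remain.
Put 25 MB in memory block 3; 39 MB remain.
Put 24 MB in memory block 3; 15 MB remain.
Put 24 MB in memory block 4; 40 MB remain.
Put 24 MB in memory block 4; 16 MB remain.
Put 22 MB in memory block 5; 42 MB remain.
Put 22 MB in memory block 5; 20 MB remain.
Final memory blocks: [27,26] [25,25] [25,24] [24,24] [22,22].

5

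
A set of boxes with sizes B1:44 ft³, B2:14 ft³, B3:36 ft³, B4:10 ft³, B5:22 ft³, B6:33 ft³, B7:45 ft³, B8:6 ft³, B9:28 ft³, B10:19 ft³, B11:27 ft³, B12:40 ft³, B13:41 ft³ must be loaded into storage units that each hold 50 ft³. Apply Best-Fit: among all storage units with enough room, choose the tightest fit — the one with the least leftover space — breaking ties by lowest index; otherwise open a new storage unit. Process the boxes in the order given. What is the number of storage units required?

storage unit 1: place B1 (44 ft³), 6 ft³ left
storage unit 2: place B2 (14 ft³), 36 ft³ left
storage unit 2: place B3 (36 ft³), 0 ft³ left
storage unit 3: place B4 (10 ft³), 40 ft³ left
storage unit 3: place B5 (22 ft³), 18 ft³ left
storage unit 4: place B6 (33 ft³), 17 ft³ left
storage unit 5: place B7 (45 ft³), 5 ft³ left
storage unit 1: place B8 (6 ft³), 0 ft³ left
storage unit 6: place B9 (28 ft³), 22 ft³ left
storage unit 6: place B10 (19 ft³), 3 ft³ left
storage unit 7: place B11 (27 ft³), 23 ft³ left
storage unit 8: place B12 (40 ft³), 10 ft³ left
storage unit 9: place B13 (41 ft³), 9 ft³ left
Final storage units: [44,6] [14,36] [10,22] [33] [45] [28,19] [27] [40] [41].

9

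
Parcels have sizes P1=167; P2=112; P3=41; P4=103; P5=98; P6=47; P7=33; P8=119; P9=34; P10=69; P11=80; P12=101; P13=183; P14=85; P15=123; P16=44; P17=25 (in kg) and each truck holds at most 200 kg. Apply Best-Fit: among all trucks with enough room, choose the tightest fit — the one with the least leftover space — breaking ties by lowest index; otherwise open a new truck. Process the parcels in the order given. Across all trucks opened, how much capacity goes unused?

136

truck 1: place P1 (167 kg), 33 kg left
truck 2: place P2 (112 kg), 88 kg left
truck 2: place P3 (41 kg), 47 kg left
truck 3: place P4 (103 kg), 97 kg left
truck 4: place P5 (98 kg), 102 kg left
truck 2: place P6 (47 kg), 0 kg left
truck 1: place P7 (33 kg), 0 kg left
truck 5: place P8 (119 kg), 81 kg left
truck 5: place P9 (34 kg), 47 kg left
truck 3: place P10 (69 kg), 28 kg left
truck 4: place P11 (80 kg), 22 kg left
truck 6: place P12 (101 kg), 99 kg left
truck 7: place P13 (183 kg), 17 kg left
truck 6: place P14 (85 kg), 14 kg left
truck 8: place P15 (123 kg), 77 kg left
truck 5: place P16 (44 kg), 3 kg left
truck 3: place P17 (25 kg), 3 kg left
8 trucks × 200 kg = 1600 kg; used 1464 kg; unused 136 kg.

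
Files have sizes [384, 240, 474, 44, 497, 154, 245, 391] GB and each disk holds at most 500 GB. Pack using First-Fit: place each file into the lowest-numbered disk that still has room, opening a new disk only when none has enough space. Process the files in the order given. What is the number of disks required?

Put 384 GB in disk 1; 116 GB remain.
Put 240 GB in disk 2; 260 GB remain.
Put 474 GB in disk 3; 26 GB remain.
Put 44 GB in disk 1; 72 GB remain.
Put 497 GB in disk 4; 3 GB remain.
Put 154 GB in disk 2; 106 GB remain.
Put 245 GB in disk 5; 255 GB remain.
Put 391 GB in disk 6; 109 GB remain.

6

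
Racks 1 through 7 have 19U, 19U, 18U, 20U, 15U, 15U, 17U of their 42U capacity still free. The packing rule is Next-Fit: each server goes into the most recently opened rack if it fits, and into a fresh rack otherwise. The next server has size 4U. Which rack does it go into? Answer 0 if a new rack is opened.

Next-Fit only looks at rack 7, which has 17U free.
4U fits there.

7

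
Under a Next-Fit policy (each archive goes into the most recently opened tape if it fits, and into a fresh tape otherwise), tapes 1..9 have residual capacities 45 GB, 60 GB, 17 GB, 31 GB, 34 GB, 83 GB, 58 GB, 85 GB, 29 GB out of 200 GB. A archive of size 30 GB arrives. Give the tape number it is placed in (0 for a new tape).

0

Next-Fit only looks at tape 9, which has 29 GB free.
30 GB does not fit, so a new tape is opened.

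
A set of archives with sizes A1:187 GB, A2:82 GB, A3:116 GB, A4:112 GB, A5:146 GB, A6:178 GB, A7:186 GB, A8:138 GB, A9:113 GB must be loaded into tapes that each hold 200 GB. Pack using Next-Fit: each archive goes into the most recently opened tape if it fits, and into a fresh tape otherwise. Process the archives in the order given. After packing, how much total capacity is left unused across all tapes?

342

tape 1: place A1 (187 GB), 13 GB left
tape 2: place A2 (82 GB), 118 GB left
tape 2: place A3 (116 GB), 2 GB left
tape 3: place A4 (112 GB), 88 GB left
tape 4: place A5 (146 GB), 54 GB left
tape 5: place A6 (178 GB), 22 GB left
tape 6: place A7 (186 GB), 14 GB left
tape 7: place A8 (138 GB), 62 GB left
tape 8: place A9 (113 GB), 87 GB left
8 tapes × 200 GB = 1600 GB; used 1258 GB; unused 342 GB.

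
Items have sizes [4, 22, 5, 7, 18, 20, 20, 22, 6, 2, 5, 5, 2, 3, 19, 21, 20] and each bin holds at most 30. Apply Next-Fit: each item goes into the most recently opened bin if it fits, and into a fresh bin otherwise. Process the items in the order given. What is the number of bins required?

9

Put 4 in bin 1; 26 remain.
Put 22 in bin 1; 4 remain.
Put 5 in bin 2; 25 remain.
Put 7 in bin 2; 18 remain.
Put 18 in bin 2; 0 remain.
Put 20 in bin 3; 10 remain.
Put 20 in bin 4; 10 remain.
Put 22 in bin 5; 8 remain.
Put 6 in bin 5; 2 remain.
Put 2 in bin 5; 0 remain.
Put 5 in bin 6; 25 remain.
Put 5 in bin 6; 20 remain.
Put 2 in bin 6; 18 remain.
Put 3 in bin 6; 15 remain.
Put 19 in bin 7; 11 remain.
Put 21 in bin 8; 9 remain.
Put 20 in bin 9; 10 remain.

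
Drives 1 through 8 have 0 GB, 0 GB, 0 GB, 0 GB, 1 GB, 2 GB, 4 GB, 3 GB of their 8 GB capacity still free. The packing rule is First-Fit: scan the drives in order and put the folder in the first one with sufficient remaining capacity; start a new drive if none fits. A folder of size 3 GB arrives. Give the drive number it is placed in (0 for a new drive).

7

Drives with room: drive 7 (4 GB), drive 8 (3 GB).
The first with room is drive 7.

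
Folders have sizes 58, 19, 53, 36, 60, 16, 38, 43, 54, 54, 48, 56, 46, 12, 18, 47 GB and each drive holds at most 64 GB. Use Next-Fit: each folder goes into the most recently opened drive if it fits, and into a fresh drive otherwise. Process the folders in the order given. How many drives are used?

14

drive 1: place 58 GB, 6 GB left
drive 2: place 19 GB, 45 GB left
drive 3: place 53 GB, 11 GB left
drive 4: place 36 GB, 28 GB left
drive 5: place 60 GB, 4 GB left
drive 6: place 16 GB, 48 GB left
drive 6: place 38 GB, 10 GB left
drive 7: place 43 GB, 21 GB left
drive 8: place 54 GB, 10 GB left
drive 9: place 54 GB, 10 GB left
drive 10: place 48 GB, 16 GB left
drive 11: place 56 GB, 8 GB left
drive 12: place 46 GB, 18 GB left
drive 12: place 12 GB, 6 GB left
drive 13: place 18 GB, 46 GB left
drive 14: place 47 GB, 17 GB left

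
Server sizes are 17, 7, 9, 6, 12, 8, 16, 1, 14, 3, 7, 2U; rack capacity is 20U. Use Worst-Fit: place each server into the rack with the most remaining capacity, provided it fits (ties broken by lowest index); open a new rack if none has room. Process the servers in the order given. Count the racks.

Put 17U in rack 1; 3U remain.
Put 7U in rack 2; 13U remain.
Put 9U in rack 2; 4U remain.
Put 6U in rack 3; 14U remain.
Put 12U in rack 3; 2U remain.
Put 8U in rack 4; 12U remain.
Put 16U in rack 5; 4U remain.
Put 1U in rack 4; 11U remain.
Put 14U in rack 6; 6U remain.
Put 3U in rack 4; 8U remain.
Put 7U in rack 4; 1U remain.
Put 2U in rack 6; 4U remain.

6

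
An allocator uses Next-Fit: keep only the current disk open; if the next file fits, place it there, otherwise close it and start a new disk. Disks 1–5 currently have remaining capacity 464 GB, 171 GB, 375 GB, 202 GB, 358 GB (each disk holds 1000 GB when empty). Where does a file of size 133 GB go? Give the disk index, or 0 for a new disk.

5

Next-Fit only looks at disk 5, which has 358 GB free.
133 GB fits there.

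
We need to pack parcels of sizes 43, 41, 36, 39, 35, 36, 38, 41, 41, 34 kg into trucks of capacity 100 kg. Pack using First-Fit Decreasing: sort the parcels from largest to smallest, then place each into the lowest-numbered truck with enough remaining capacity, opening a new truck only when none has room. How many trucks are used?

5 trucks

Sorted descending: 43, 41, 41, 41, 39, 38, 36, 36, 35, 34.
Put 43 kg in truck 1; 57 kg remain.
Put 41 kg in truck 1; 16 kg remain.
Put 41 kg in truck 2; 59 kg remain.
Put 41 kg in truck 2; 18 kg remain.
Put 39 kg in truck 3; 61 kg remain.
Put 38 kg in truck 3; 23 kg remain.
Put 36 kg in truck 4; 64 kg remain.
Put 36 kg in truck 4; 28 kg remain.
Put 35 kg in truck 5; 65 kg remain.
Put 34 kg in truck 5; 31 kg remain.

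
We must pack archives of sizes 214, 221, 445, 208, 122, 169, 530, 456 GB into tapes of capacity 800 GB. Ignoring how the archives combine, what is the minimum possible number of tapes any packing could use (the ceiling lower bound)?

3 tapes

Total size = 214 + 221 + 445 + 208 + 122 + 169 + 530 + 456 = 2365 GB.
⌈2365 / 800⌉ = 3.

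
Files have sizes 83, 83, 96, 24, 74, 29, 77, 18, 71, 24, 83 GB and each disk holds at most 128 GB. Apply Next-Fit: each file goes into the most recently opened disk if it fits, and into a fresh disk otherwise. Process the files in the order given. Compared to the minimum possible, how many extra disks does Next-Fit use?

0

Next-Fit: [83] [83] [96,24] [74,29] [77,18] [71,24] [83] → 7 disks.
7 files exceed 64 GB (half the capacity), and no two of those can share a disk, so at least 7 disks are needed.
So 7 is already optimal.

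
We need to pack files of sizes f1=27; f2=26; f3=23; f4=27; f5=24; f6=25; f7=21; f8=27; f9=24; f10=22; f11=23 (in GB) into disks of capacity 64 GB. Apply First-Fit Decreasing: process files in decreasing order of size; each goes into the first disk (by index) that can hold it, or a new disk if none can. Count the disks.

Sorted descending: 27, 27, 27, 26, 25, 24, 24, 23, 23, 22, 21.
disk 1: place 27 GB, 37 GB left
disk 1: place 27 GB, 10 GB left
disk 2: place 27 GB, 37 GB left
disk 2: place 26 GB, 11 GB left
disk 3: place 25 GB, 39 GB left
disk 3: place 24 GB, 15 GB left
disk 4: place 24 GB, 40 GB left
disk 4: place 23 GB, 17 GB left
disk 5: place 23 GB, 41 GB left
disk 5: place 22 GB, 19 GB left
disk 6: place 21 GB, 43 GB left

6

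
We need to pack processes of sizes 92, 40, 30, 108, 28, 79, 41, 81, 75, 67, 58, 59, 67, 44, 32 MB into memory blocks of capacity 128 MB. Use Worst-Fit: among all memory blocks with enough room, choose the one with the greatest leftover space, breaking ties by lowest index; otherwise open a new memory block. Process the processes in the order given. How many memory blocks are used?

8

memory block 1: place 92 MB, 36 MB left
memory block 2: place 40 MB, 88 MB left
memory block 2: place 30 MB, 58 MB left
memory block 3: place 108 MB, 20 MB left
memory block 2: place 28 MB, 30 MB left
memory block 4: place 79 MB, 49 MB left
memory block 4: place 41 MB, 8 MB left
memory block 5: place 81 MB, 47 MB left
memory block 6: place 75 MB, 53 MB left
memory block 7: place 67 MB, 61 MB left
memory block 7: place 58 MB, 3 MB left
memory block 8: place 59 MB, 69 MB left
memory block 8: place 67 MB, 2 MB left
memory block 6: place 44 MB, 9 MB left
memory block 5: place 32 MB, 15 MB left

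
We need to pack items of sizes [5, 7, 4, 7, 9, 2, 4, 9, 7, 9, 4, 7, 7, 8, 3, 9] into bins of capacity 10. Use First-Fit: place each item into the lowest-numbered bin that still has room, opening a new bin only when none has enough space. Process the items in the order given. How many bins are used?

5 → bin 1 (remaining 5)
7 → bin 2 (remaining 3)
4 → bin 1 (remaining 1)
7 → bin 3 (remaining 3)
9 → bin 4 (remaining 1)
2 → bin 2 (remaining 1)
4 → bin 5 (remaining 6)
9 → bin 6 (remaining 1)
7 → bin 7 (remaining 3)
9 → bin 8 (remaining 1)
4 → bin 5 (remaining 2)
7 → bin 9 (remaining 3)
7 → bin 10 (remaining 3)
8 → bin 11 (remaining 2)
3 → bin 3 (remaining 0)
9 → bin 12 (remaining 1)
Final bins: [5,4] [7,2] [7,3] [9] [4,4] [9] [7] [9] [7] [7] [8] [9].

12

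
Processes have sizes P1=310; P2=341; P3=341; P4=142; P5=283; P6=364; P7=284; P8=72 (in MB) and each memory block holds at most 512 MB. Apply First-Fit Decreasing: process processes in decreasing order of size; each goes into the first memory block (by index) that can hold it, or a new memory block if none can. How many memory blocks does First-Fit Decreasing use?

6

Sorted descending: 364, 341, 341, 310, 284, 283, 142, 72.
memory block 1: place 364 MB, 148 MB left
memory block 2: place 341 MB, 171 MB left
memory block 3: place 341 MB, 171 MB left
memory block 4: place 310 MB, 202 MB left
memory block 5: place 284 MB, 228 MB left
memory block 6: place 283 MB, 229 MB left
memory block 1: place 142 MB, 6 MB left
memory block 2: place 72 MB, 99 MB left
Final memory blocks: [364,142] [341,72] [341] [310] [284] [283].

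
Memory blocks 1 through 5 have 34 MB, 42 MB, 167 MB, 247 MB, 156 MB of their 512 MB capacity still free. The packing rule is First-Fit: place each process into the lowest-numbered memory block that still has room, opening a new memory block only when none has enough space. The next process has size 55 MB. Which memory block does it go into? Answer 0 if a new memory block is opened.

Memory blocks with room: memory block 3 (167 MB), memory block 4 (247 MB), memory block 5 (156 MB).
The first with room is memory block 3.

3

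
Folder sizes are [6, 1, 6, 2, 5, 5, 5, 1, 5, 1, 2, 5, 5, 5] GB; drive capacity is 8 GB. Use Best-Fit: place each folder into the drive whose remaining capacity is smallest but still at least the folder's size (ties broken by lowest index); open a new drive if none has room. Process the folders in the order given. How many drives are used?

9 drives

drive 1: place 6 GB, 2 GB left
drive 1: place 1 GB, 1 GB left
drive 2: place 6 GB, 2 GB left
drive 2: place 2 GB, 0 GB left
drive 3: place 5 GB, 3 GB left
drive 4: place 5 GB, 3 GB left
drive 5: place 5 GB, 3 GB left
drive 1: place 1 GB, 0 GB left
drive 6: place 5 GB, 3 GB left
drive 3: place 1 GB, 2 GB left
drive 3: place 2 GB, 0 GB left
drive 7: place 5 GB, 3 GB left
drive 8: place 5 GB, 3 GB left
drive 9: place 5 GB, 3 GB left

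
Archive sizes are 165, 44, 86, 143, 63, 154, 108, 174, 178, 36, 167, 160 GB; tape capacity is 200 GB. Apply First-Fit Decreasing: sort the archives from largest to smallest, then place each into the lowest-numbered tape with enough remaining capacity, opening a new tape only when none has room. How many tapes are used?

9 tapes

Sorted descending: 178, 174, 167, 165, 160, 154, 143, 108, 86, 63, 44, 36.
tape 1: place 178 GB, 22 GB left
tape 2: place 174 GB, 26 GB left
tape 3: place 167 GB, 33 GB left
tape 4: place 165 GB, 35 GB left
tape 5: place 160 GB, 40 GB left
tape 6: place 154 GB, 46 GB left
tape 7: place 143 GB, 57 GB left
tape 8: place 108 GB, 92 GB left
tape 8: place 86 GB, 6 GB left
tape 9: place 63 GB, 137 GB left
tape 6: place 44 GB, 2 GB left
tape 5: place 36 GB, 4 GB left
Final tapes: [178] [174] [167] [165] [160,36] [154,44] [143] [108,86] [63].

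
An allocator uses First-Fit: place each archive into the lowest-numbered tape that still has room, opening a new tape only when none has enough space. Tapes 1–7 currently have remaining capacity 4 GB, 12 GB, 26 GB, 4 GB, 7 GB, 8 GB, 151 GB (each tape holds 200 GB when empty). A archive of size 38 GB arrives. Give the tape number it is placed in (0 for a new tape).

Tapes with room: tape 7 (151 GB).
The first with room is tape 7.

7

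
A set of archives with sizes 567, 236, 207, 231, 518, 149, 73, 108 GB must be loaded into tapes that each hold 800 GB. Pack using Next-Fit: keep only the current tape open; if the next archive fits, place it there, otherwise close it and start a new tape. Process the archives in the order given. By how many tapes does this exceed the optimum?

Next-Fit: [567] [236,207,231] [518,149,73] [108] → 4 tapes.
Total size 2089 GB; any packing needs at least ⌈2089/800⌉ = 3 tapes.
An optimal packing achieves that bound: [567,231] [518,236] [207,149,108,73] → 3 tapes.
Excess: 4 − 3 = 1.

1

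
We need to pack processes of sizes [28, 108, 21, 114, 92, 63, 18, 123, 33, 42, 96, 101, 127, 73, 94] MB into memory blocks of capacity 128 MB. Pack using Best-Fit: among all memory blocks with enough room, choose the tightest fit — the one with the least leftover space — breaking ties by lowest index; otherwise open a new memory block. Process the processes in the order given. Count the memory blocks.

memory block 1: place 28 MB, 100 MB left
memory block 2: place 108 MB, 20 MB left
memory block 1: place 21 MB, 79 MB left
memory block 3: place 114 MB, 14 MB left
memory block 4: place 92 MB, 36 MB left
memory block 1: place 63 MB, 16 MB left
memory block 2: place 18 MB, 2 MB left
memory block 5: place 123 MB, 5 MB left
memory block 4: place 33 MB, 3 MB left
memory block 6: place 42 MB, 86 MB left
memory block 7: place 96 MB, 32 MB left
memory block 8: place 101 MB, 27 MB left
memory block 9: place 127 MB, 1 MB left
memory block 6: place 73 MB, 13 MB left
memory block 10: place 94 MB, 34 MB left

10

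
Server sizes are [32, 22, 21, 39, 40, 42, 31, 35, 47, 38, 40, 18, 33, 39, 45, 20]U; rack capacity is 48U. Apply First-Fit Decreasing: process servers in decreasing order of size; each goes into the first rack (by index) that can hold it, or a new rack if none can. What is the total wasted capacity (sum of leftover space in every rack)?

Sorted descending: 47, 45, 42, 40, 40, 39, 39, 38, 35, 33, 32, 31, 22, 21, 20, 18.
47U → rack 1 (remaining 1U)
45U → rack 2 (remaining 3U)
42U → rack 3 (remaining 6U)
40U → rack 4 (remaining 8U)
40U → rack 5 (remaining 8U)
39U → rack 6 (remaining 9U)
39U → rack 7 (remaining 9U)
38U → rack 8 (remaining 10U)
35U → rack 9 (remaining 13U)
33U → rack 10 (remaining 15U)
32U → rack 11 (remaining 16U)
31U → rack 12 (remaining 17U)
22U → rack 13 (remaining 26U)
21U → rack 13 (remaining 5U)
20U → rack 14 (remaining 28U)
18U → rack 14 (remaining 10U)
14 racks × 48U = 672U; used 542U; unused 130U.

130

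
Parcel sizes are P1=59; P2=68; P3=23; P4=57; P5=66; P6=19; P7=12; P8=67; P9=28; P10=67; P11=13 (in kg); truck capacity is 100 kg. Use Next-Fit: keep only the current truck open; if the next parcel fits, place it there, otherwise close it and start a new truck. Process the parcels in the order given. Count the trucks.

truck 1: place P1 (59 kg), 41 kg left
truck 2: place P2 (68 kg), 32 kg left
truck 2: place P3 (23 kg), 9 kg left
truck 3: place P4 (57 kg), 43 kg left
truck 4: place P5 (66 kg), 34 kg left
truck 4: place P6 (19 kg), 15 kg left
truck 4: place P7 (12 kg), 3 kg left
truck 5: place P8 (67 kg), 33 kg left
truck 5: place P9 (28 kg), 5 kg left
truck 6: place P10 (67 kg), 33 kg left
truck 6: place P11 (13 kg), 20 kg left

6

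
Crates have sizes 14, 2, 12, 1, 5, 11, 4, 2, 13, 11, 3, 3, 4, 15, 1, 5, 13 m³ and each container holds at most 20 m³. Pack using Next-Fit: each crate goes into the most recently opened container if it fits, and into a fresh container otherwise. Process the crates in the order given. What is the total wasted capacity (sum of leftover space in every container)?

21

Put 14 m³ in container 1; 6 m³ remain.
Put 2 m³ in container 1; 4 m³ remain.
Put 12 m³ in container 2; 8 m³ remain.
Put 1 m³ in container 2; 7 m³ remain.
Put 5 m³ in container 2; 2 m³ remain.
Put 11 m³ in container 3; 9 m³ remain.
Put 4 m³ in container 3; 5 m³ remain.
Put 2 m³ in container 3; 3 m³ remain.
Put 13 m³ in container 4; 7 m³ remain.
Put 11 m³ in container 5; 9 m³ remain.
Put 3 m³ in container 5; 6 m³ remain.
Put 3 m³ in container 5; 3 m³ remain.
Put 4 m³ in container 6; 16 m³ remain.
Put 15 m³ in container 6; 1 m³ remain.
Put 1 m³ in container 6; 0 m³ remain.
Put 5 m³ in container 7; 15 m³ remain.
Put 13 m³ in container 7; 2 m³ remain.
7 containers × 20 m³ = 140 m³; used 119 m³; unused 21 m³.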